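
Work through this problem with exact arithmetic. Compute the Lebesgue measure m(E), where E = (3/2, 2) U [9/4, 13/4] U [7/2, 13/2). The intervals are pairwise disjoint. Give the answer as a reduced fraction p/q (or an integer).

For pairwise disjoint intervals, m(union_i I_i) = sum_i m(I_i),
and m is invariant under swapping open/closed endpoints (single points have measure 0).
So m(E) = sum_i (b_i - a_i).
  I_1 has length 2 - 3/2 = 1/2.
  I_2 has length 13/4 - 9/4 = 1.
  I_3 has length 13/2 - 7/2 = 3.
Summing:
  m(E) = 1/2 + 1 + 3 = 9/2.

9/2


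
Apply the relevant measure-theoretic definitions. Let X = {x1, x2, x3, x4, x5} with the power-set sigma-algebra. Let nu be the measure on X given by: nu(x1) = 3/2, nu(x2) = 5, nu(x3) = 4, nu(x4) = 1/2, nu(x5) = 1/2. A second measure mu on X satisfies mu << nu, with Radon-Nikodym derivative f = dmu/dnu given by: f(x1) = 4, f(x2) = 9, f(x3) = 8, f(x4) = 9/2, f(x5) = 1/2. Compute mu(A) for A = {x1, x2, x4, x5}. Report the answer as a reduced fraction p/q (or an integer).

By the defining property of the Radon-Nikodym derivative, for every measurable set A,
  mu(A) = integral_A f dnu.
Since nu is a discrete measure concentrated on the atoms of X, the integral over A reduces to the sum
  mu(A) = sum_{x in A} f(x) * nu({x}).
Computing each term:
  x1: f(x1) * nu(x1) = 4 * 3/2 = 6.
  x2: f(x2) * nu(x2) = 9 * 5 = 45.
  x4: f(x4) * nu(x4) = 9/2 * 1/2 = 9/4.
  x5: f(x5) * nu(x5) = 1/2 * 1/2 = 1/4.
Summing: mu(A) = 6 + 45 + 9/4 + 1/4 = 107/2.

107/2


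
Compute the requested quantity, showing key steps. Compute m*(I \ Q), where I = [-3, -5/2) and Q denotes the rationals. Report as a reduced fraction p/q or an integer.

The interval I = [-3, -5/2) has m(I) = -5/2 - (-3) = 1/2 (endpoints are measure-zero, so open/closed/half-open agree). Write I = (I cap Q) u (I \ Q). The rationals in I are countable, so m*(I cap Q) = 0 (cover each rational by intervals whose total length is arbitrarily small). By countable subadditivity m*(I) <= m*(I cap Q) + m*(I \ Q), hence m*(I \ Q) >= m(I) = 1/2. The reverse inequality m*(I \ Q) <= m*(I) = 1/2 is trivial since (I \ Q) is a subset of I. Therefore m*(I \ Q) = 1/2.

1/2


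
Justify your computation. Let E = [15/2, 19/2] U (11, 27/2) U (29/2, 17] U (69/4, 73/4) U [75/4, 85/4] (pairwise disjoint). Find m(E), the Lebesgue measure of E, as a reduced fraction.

For pairwise disjoint intervals, m(union_i I_i) = sum_i m(I_i),
and m is invariant under swapping open/closed endpoints (single points have measure 0).
So m(E) = sum_i (b_i - a_i).
  I_1 has length 19/2 - 15/2 = 2.
  I_2 has length 27/2 - 11 = 5/2.
  I_3 has length 17 - 29/2 = 5/2.
  I_4 has length 73/4 - 69/4 = 1.
  I_5 has length 85/4 - 75/4 = 5/2.
Summing:
  m(E) = 2 + 5/2 + 5/2 + 1 + 5/2 = 21/2.

21/2


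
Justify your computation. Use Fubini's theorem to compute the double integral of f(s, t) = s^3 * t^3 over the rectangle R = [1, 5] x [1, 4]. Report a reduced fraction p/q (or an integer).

f(s, t) is a tensor product of a function of s and a function of t, and both factors are bounded continuous (hence Lebesgue integrable) on the rectangle, so Fubini's theorem applies:
  integral_R f d(m x m) = (integral_a1^b1 s^3 ds) * (integral_a2^b2 t^3 dt).
Inner integral in s: integral_{1}^{5} s^3 ds = (5^4 - 1^4)/4
  = 156.
Inner integral in t: integral_{1}^{4} t^3 dt = (4^4 - 1^4)/4
  = 255/4.
Product: (156) * (255/4) = 9945.

9945


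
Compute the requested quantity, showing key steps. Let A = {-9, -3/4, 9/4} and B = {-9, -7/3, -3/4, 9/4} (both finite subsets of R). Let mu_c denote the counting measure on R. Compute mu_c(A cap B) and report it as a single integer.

Counting measure on a finite set equals cardinality. mu_c(A cap B) = |A cap B| (elements appearing in both).
Enumerating the elements of A that also lie in B gives 3 element(s).
So mu_c(A cap B) = 3.

3


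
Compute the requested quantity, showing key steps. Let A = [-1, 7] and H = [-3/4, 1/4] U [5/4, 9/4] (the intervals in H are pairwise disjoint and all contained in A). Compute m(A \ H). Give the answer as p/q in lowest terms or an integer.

The ambient interval has length m(A) = 7 - (-1) = 8.
Since the holes are disjoint and sit inside A, by finite additivity
  m(H) = sum_i (b_i - a_i), and m(A \ H) = m(A) - m(H).
Computing the hole measures:
  m(H_1) = 1/4 - (-3/4) = 1.
  m(H_2) = 9/4 - 5/4 = 1.
Summed: m(H) = 1 + 1 = 2.
So m(A \ H) = 8 - 2 = 6.

6


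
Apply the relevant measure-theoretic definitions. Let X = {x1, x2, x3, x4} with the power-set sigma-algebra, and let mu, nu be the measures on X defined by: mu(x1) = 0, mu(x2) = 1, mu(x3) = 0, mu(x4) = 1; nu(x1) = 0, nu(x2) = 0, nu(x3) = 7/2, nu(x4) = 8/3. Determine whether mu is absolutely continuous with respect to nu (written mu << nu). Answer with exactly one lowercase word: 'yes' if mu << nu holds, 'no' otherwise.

mu << nu means: every nu-null measurable set is also mu-null; equivalently, for every atom x, if nu({x}) = 0 then mu({x}) = 0.
Checking each atom:
  x1: nu = 0, mu = 0 -> consistent with mu << nu.
  x2: nu = 0, mu = 1 > 0 -> violates mu << nu.
  x3: nu = 7/2 > 0 -> no constraint.
  x4: nu = 8/3 > 0 -> no constraint.
The atom(s) x2 violate the condition (nu = 0 but mu > 0). Therefore mu is NOT absolutely continuous w.r.t. nu.

no


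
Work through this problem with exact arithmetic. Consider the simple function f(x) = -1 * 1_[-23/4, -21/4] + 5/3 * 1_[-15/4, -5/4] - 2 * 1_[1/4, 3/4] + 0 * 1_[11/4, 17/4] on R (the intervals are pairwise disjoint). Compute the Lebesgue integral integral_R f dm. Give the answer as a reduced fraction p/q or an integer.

For a simple function f = sum_i c_i * 1_{A_i} with disjoint A_i,
  integral f dm = sum_i c_i * m(A_i).
Lengths of the A_i:
  m(A_1) = -21/4 - (-23/4) = 1/2.
  m(A_2) = -5/4 - (-15/4) = 5/2.
  m(A_3) = 3/4 - 1/4 = 1/2.
  m(A_4) = 17/4 - 11/4 = 3/2.
Contributions c_i * m(A_i):
  (-1) * (1/2) = -1/2.
  (5/3) * (5/2) = 25/6.
  (-2) * (1/2) = -1.
  (0) * (3/2) = 0.
Total: -1/2 + 25/6 - 1 + 0 = 8/3.

8/3


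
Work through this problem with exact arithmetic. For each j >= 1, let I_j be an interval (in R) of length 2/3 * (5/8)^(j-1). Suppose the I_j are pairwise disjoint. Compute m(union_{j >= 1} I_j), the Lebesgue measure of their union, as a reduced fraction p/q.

By countable additivity of the Lebesgue measure on pairwise disjoint measurable sets,
  m(union_{j >= 1} I_j) = sum_{j >= 1} m(I_j) = sum_{j >= 1} a * r^(j-1),
  with a = 2/3 and r = 5/8.
Since 0 < r = 5/8 < 1, the geometric series converges:
  sum_{j >= 1} a * r^(j-1) = a / (1 - r).
  = 2/3 / (1 - 5/8)
  = 2/3 / (3/8)
  = 16/9.

16/9


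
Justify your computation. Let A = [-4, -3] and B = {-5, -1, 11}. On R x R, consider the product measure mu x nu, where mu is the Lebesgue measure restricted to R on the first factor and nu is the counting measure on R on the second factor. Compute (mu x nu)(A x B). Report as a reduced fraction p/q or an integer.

For a measurable rectangle A x B, the product measure satisfies
  (mu x nu)(A x B) = mu(A) * nu(B).
  mu(A) = 1.
  nu(B) = 3.
  (mu x nu)(A x B) = 1 * 3 = 3.

3


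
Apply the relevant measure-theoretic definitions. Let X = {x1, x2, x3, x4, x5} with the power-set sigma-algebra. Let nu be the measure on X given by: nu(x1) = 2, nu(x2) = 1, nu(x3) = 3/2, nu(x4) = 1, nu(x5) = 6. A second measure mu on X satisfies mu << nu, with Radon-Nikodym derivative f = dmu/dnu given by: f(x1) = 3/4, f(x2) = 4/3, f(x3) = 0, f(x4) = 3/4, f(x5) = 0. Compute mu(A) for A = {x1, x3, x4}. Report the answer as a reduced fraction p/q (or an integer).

By the defining property of the Radon-Nikodym derivative, for every measurable set A,
  mu(A) = integral_A f dnu.
Since nu is a discrete measure concentrated on the atoms of X, the integral over A reduces to the sum
  mu(A) = sum_{x in A} f(x) * nu({x}).
Computing each term:
  x1: f(x1) * nu(x1) = 3/4 * 2 = 3/2.
  x3: f(x3) * nu(x3) = 0 * 3/2 = 0.
  x4: f(x4) * nu(x4) = 3/4 * 1 = 3/4.
Summing: mu(A) = 3/2 + 0 + 3/4 = 9/4.

9/4


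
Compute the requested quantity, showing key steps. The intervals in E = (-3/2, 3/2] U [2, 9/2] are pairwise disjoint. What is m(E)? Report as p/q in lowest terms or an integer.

For pairwise disjoint intervals, m(union_i I_i) = sum_i m(I_i),
and m is invariant under swapping open/closed endpoints (single points have measure 0).
So m(E) = sum_i (b_i - a_i).
  I_1 has length 3/2 - (-3/2) = 3.
  I_2 has length 9/2 - 2 = 5/2.
Summing:
  m(E) = 3 + 5/2 = 11/2.

11/2


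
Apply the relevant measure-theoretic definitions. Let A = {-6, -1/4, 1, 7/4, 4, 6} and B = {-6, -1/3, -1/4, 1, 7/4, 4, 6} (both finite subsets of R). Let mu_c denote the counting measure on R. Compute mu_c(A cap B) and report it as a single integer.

Counting measure on a finite set equals cardinality. mu_c(A cap B) = |A cap B| (elements appearing in both).
Enumerating the elements of A that also lie in B gives 6 element(s).
So mu_c(A cap B) = 6.

6


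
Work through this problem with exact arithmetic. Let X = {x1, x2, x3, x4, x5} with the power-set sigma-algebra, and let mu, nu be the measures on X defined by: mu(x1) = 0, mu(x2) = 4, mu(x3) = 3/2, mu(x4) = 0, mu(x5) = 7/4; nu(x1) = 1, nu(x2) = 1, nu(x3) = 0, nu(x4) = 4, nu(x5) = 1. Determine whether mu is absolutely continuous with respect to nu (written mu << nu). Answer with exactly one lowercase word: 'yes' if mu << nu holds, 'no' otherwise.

mu << nu means: every nu-null measurable set is also mu-null; equivalently, for every atom x, if nu({x}) = 0 then mu({x}) = 0.
Checking each atom:
  x1: nu = 1 > 0 -> no constraint.
  x2: nu = 1 > 0 -> no constraint.
  x3: nu = 0, mu = 3/2 > 0 -> violates mu << nu.
  x4: nu = 4 > 0 -> no constraint.
  x5: nu = 1 > 0 -> no constraint.
The atom(s) x3 violate the condition (nu = 0 but mu > 0). Therefore mu is NOT absolutely continuous w.r.t. nu.

no


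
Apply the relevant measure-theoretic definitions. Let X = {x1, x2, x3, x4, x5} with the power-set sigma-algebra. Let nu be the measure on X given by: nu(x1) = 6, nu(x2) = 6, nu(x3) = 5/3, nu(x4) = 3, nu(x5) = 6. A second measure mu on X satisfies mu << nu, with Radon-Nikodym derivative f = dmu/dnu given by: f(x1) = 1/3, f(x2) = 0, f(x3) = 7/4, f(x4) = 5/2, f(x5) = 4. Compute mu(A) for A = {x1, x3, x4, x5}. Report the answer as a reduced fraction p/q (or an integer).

By the defining property of the Radon-Nikodym derivative, for every measurable set A,
  mu(A) = integral_A f dnu.
Since nu is a discrete measure concentrated on the atoms of X, the integral over A reduces to the sum
  mu(A) = sum_{x in A} f(x) * nu({x}).
Computing each term:
  x1: f(x1) * nu(x1) = 1/3 * 6 = 2.
  x3: f(x3) * nu(x3) = 7/4 * 5/3 = 35/12.
  x4: f(x4) * nu(x4) = 5/2 * 3 = 15/2.
  x5: f(x5) * nu(x5) = 4 * 6 = 24.
Summing: mu(A) = 2 + 35/12 + 15/2 + 24 = 437/12.

437/12


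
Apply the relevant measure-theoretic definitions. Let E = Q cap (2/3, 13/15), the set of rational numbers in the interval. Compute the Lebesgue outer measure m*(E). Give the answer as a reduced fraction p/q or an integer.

Q cap (2/3, 13/15) is countable; list its elements as q_1, q_2, ... . Fix eps > 0 and cover the k-th point by an interval of length eps * 2^(-k). The cover has total length eps * sum_{k>=1} 2^(-k) = eps, so by definition of outer measure m*(Q cap (2/3, 13/15)) <= eps. Since eps was arbitrary and m* >= 0, the outer measure is 0.

0


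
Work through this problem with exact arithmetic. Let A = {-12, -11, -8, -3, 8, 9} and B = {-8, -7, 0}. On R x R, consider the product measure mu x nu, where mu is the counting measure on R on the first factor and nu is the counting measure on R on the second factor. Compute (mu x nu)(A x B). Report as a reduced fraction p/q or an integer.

For a measurable rectangle A x B, the product measure satisfies
  (mu x nu)(A x B) = mu(A) * nu(B).
  mu(A) = 6.
  nu(B) = 3.
  (mu x nu)(A x B) = 6 * 3 = 18.

18


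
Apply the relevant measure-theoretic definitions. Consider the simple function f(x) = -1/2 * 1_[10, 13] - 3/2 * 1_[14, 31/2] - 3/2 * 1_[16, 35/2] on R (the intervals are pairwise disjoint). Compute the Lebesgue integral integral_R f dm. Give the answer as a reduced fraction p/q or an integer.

For a simple function f = sum_i c_i * 1_{A_i} with disjoint A_i,
  integral f dm = sum_i c_i * m(A_i).
Lengths of the A_i:
  m(A_1) = 13 - 10 = 3.
  m(A_2) = 31/2 - 14 = 3/2.
  m(A_3) = 35/2 - 16 = 3/2.
Contributions c_i * m(A_i):
  (-1/2) * (3) = -3/2.
  (-3/2) * (3/2) = -9/4.
  (-3/2) * (3/2) = -9/4.
Total: -3/2 - 9/4 - 9/4 = -6.

-6


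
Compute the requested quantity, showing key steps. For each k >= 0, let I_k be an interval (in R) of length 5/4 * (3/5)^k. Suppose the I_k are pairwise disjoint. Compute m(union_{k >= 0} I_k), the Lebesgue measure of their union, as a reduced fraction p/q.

By countable additivity of the Lebesgue measure on pairwise disjoint measurable sets,
  m(union_{k >= 0} I_k) = sum_{k >= 0} m(I_k) = sum_{k >= 0} a * r^k,
  with a = 5/4 and r = 3/5.
Since 0 < r = 3/5 < 1, the geometric series converges:
  sum_{k >= 0} a * r^k = a / (1 - r).
  = 5/4 / (1 - 3/5)
  = 5/4 / (2/5)
  = 25/8.

25/8


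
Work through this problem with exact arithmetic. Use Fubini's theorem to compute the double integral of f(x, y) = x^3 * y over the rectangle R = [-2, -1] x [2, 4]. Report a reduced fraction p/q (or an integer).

f(x, y) is a tensor product of a function of x and a function of y, and both factors are bounded continuous (hence Lebesgue integrable) on the rectangle, so Fubini's theorem applies:
  integral_R f d(m x m) = (integral_a1^b1 x^3 dx) * (integral_a2^b2 y dy).
Inner integral in x: integral_{-2}^{-1} x^3 dx = ((-1)^4 - (-2)^4)/4
  = -15/4.
Inner integral in y: integral_{2}^{4} y dy = (4^2 - 2^2)/2
  = 6.
Product: (-15/4) * (6) = -45/2.

-45/2


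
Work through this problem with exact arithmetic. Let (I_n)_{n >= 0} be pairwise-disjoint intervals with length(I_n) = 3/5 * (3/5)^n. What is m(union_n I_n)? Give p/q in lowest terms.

By countable additivity of the Lebesgue measure on pairwise disjoint measurable sets,
  m(union_{n >= 0} I_n) = sum_{n >= 0} m(I_n) = sum_{n >= 0} a * r^n,
  with a = 3/5 and r = 3/5.
Since 0 < r = 3/5 < 1, the geometric series converges:
  sum_{n >= 0} a * r^n = a / (1 - r).
  = 3/5 / (1 - 3/5)
  = 3/5 / (2/5)
  = 3/2.

3/2


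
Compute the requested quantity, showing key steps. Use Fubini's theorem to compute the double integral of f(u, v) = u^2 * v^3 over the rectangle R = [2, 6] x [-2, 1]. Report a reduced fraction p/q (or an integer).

f(u, v) is a tensor product of a function of u and a function of v, and both factors are bounded continuous (hence Lebesgue integrable) on the rectangle, so Fubini's theorem applies:
  integral_R f d(m x m) = (integral_a1^b1 u^2 du) * (integral_a2^b2 v^3 dv).
Inner integral in u: integral_{2}^{6} u^2 du = (6^3 - 2^3)/3
  = 208/3.
Inner integral in v: integral_{-2}^{1} v^3 dv = (1^4 - (-2)^4)/4
  = -15/4.
Product: (208/3) * (-15/4) = -260.

-260


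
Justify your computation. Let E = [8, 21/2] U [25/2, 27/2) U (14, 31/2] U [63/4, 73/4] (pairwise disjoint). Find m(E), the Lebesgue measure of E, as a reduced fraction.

For pairwise disjoint intervals, m(union_i I_i) = sum_i m(I_i),
and m is invariant under swapping open/closed endpoints (single points have measure 0).
So m(E) = sum_i (b_i - a_i).
  I_1 has length 21/2 - 8 = 5/2.
  I_2 has length 27/2 - 25/2 = 1.
  I_3 has length 31/2 - 14 = 3/2.
  I_4 has length 73/4 - 63/4 = 5/2.
Summing:
  m(E) = 5/2 + 1 + 3/2 + 5/2 = 15/2.

15/2


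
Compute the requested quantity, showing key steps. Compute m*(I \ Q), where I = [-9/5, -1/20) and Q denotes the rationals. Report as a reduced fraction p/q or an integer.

The interval I = [-9/5, -1/20) has m(I) = -1/20 - (-9/5) = 7/4 (endpoints are measure-zero, so open/closed/half-open agree). Write I = (I cap Q) u (I \ Q). The rationals in I are countable, so m*(I cap Q) = 0 (cover each rational by intervals whose total length is arbitrarily small). By countable subadditivity m*(I) <= m*(I cap Q) + m*(I \ Q), hence m*(I \ Q) >= m(I) = 7/4. The reverse inequality m*(I \ Q) <= m*(I) = 7/4 is trivial since (I \ Q) is a subset of I. Therefore m*(I \ Q) = 7/4.

7/4


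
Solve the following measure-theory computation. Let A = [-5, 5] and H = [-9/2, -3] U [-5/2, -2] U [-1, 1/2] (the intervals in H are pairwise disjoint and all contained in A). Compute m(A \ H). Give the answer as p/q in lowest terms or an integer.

The ambient interval has length m(A) = 5 - (-5) = 10.
Since the holes are disjoint and sit inside A, by finite additivity
  m(H) = sum_i (b_i - a_i), and m(A \ H) = m(A) - m(H).
Computing the hole measures:
  m(H_1) = -3 - (-9/2) = 3/2.
  m(H_2) = -2 - (-5/2) = 1/2.
  m(H_3) = 1/2 - (-1) = 3/2.
Summed: m(H) = 3/2 + 1/2 + 3/2 = 7/2.
So m(A \ H) = 10 - 7/2 = 13/2.

13/2


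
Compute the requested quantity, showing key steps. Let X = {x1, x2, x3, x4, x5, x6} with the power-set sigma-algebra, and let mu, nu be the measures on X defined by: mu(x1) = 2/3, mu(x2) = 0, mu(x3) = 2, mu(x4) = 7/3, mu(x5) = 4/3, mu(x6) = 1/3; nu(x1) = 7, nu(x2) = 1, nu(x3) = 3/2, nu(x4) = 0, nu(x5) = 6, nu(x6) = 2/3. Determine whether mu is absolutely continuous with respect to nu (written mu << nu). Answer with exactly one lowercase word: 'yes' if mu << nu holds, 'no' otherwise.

mu << nu means: every nu-null measurable set is also mu-null; equivalently, for every atom x, if nu({x}) = 0 then mu({x}) = 0.
Checking each atom:
  x1: nu = 7 > 0 -> no constraint.
  x2: nu = 1 > 0 -> no constraint.
  x3: nu = 3/2 > 0 -> no constraint.
  x4: nu = 0, mu = 7/3 > 0 -> violates mu << nu.
  x5: nu = 6 > 0 -> no constraint.
  x6: nu = 2/3 > 0 -> no constraint.
The atom(s) x4 violate the condition (nu = 0 but mu > 0). Therefore mu is NOT absolutely continuous w.r.t. nu.

no


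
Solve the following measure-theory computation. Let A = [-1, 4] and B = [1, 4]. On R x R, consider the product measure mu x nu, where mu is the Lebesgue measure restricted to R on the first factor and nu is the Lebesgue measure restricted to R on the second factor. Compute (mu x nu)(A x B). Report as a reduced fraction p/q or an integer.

For a measurable rectangle A x B, the product measure satisfies
  (mu x nu)(A x B) = mu(A) * nu(B).
  mu(A) = 5.
  nu(B) = 3.
  (mu x nu)(A x B) = 5 * 3 = 15.

15


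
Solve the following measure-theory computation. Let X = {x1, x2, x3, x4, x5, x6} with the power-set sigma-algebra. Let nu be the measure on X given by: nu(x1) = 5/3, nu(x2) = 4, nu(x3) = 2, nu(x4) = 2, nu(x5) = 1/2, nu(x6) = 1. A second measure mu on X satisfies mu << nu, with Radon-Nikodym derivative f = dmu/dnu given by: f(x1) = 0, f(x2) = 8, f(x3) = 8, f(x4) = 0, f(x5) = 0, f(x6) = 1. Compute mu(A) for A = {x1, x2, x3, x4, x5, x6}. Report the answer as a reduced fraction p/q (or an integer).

By the defining property of the Radon-Nikodym derivative, for every measurable set A,
  mu(A) = integral_A f dnu.
Since nu is a discrete measure concentrated on the atoms of X, the integral over A reduces to the sum
  mu(A) = sum_{x in A} f(x) * nu({x}).
Computing each term:
  x1: f(x1) * nu(x1) = 0 * 5/3 = 0.
  x2: f(x2) * nu(x2) = 8 * 4 = 32.
  x3: f(x3) * nu(x3) = 8 * 2 = 16.
  x4: f(x4) * nu(x4) = 0 * 2 = 0.
  x5: f(x5) * nu(x5) = 0 * 1/2 = 0.
  x6: f(x6) * nu(x6) = 1 * 1 = 1.
Summing: mu(A) = 0 + 32 + 16 + 0 + 0 + 1 = 49.

49


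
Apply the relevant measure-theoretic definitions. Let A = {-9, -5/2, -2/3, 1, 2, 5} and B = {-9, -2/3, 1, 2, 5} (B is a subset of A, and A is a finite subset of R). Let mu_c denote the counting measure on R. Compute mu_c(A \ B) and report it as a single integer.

Counting measure assigns mu_c(E) = |E| (number of elements) when E is finite. For B subset A, A \ B is the set of elements of A not in B, so |A \ B| = |A| - |B|.
|A| = 6, |B| = 5, so mu_c(A \ B) = 6 - 5 = 1.

1


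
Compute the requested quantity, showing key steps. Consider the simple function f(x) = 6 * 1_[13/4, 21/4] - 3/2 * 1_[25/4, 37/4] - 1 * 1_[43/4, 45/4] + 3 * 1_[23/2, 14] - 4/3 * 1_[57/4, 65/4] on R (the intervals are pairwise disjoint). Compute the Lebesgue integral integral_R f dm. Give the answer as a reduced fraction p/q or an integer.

For a simple function f = sum_i c_i * 1_{A_i} with disjoint A_i,
  integral f dm = sum_i c_i * m(A_i).
Lengths of the A_i:
  m(A_1) = 21/4 - 13/4 = 2.
  m(A_2) = 37/4 - 25/4 = 3.
  m(A_3) = 45/4 - 43/4 = 1/2.
  m(A_4) = 14 - 23/2 = 5/2.
  m(A_5) = 65/4 - 57/4 = 2.
Contributions c_i * m(A_i):
  (6) * (2) = 12.
  (-3/2) * (3) = -9/2.
  (-1) * (1/2) = -1/2.
  (3) * (5/2) = 15/2.
  (-4/3) * (2) = -8/3.
Total: 12 - 9/2 - 1/2 + 15/2 - 8/3 = 71/6.

71/6


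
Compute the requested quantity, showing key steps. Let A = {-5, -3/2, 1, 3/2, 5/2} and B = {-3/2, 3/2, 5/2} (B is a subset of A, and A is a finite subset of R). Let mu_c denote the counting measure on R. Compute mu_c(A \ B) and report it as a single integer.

Counting measure assigns mu_c(E) = |E| (number of elements) when E is finite. For B subset A, A \ B is the set of elements of A not in B, so |A \ B| = |A| - |B|.
|A| = 5, |B| = 3, so mu_c(A \ B) = 5 - 3 = 2.

2


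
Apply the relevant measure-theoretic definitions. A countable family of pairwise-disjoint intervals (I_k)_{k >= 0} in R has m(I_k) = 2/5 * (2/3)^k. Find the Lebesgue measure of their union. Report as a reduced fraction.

By countable additivity of the Lebesgue measure on pairwise disjoint measurable sets,
  m(union_{k >= 0} I_k) = sum_{k >= 0} m(I_k) = sum_{k >= 0} a * r^k,
  with a = 2/5 and r = 2/3.
Since 0 < r = 2/3 < 1, the geometric series converges:
  sum_{k >= 0} a * r^k = a / (1 - r).
  = 2/5 / (1 - 2/3)
  = 2/5 / (1/3)
  = 6/5.

6/5


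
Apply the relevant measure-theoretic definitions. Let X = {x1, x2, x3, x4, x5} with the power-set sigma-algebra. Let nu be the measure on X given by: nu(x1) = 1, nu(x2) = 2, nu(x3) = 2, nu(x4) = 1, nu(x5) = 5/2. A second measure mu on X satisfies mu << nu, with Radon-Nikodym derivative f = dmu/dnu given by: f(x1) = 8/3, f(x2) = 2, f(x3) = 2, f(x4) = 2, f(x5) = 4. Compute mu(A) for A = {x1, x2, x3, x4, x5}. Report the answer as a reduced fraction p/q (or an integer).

By the defining property of the Radon-Nikodym derivative, for every measurable set A,
  mu(A) = integral_A f dnu.
Since nu is a discrete measure concentrated on the atoms of X, the integral over A reduces to the sum
  mu(A) = sum_{x in A} f(x) * nu({x}).
Computing each term:
  x1: f(x1) * nu(x1) = 8/3 * 1 = 8/3.
  x2: f(x2) * nu(x2) = 2 * 2 = 4.
  x3: f(x3) * nu(x3) = 2 * 2 = 4.
  x4: f(x4) * nu(x4) = 2 * 1 = 2.
  x5: f(x5) * nu(x5) = 4 * 5/2 = 10.
Summing: mu(A) = 8/3 + 4 + 4 + 2 + 10 = 68/3.

68/3


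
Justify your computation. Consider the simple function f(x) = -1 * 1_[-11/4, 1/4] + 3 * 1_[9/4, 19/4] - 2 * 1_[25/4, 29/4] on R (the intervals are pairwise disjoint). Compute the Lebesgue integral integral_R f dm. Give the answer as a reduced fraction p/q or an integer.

For a simple function f = sum_i c_i * 1_{A_i} with disjoint A_i,
  integral f dm = sum_i c_i * m(A_i).
Lengths of the A_i:
  m(A_1) = 1/4 - (-11/4) = 3.
  m(A_2) = 19/4 - 9/4 = 5/2.
  m(A_3) = 29/4 - 25/4 = 1.
Contributions c_i * m(A_i):
  (-1) * (3) = -3.
  (3) * (5/2) = 15/2.
  (-2) * (1) = -2.
Total: -3 + 15/2 - 2 = 5/2.

5/2


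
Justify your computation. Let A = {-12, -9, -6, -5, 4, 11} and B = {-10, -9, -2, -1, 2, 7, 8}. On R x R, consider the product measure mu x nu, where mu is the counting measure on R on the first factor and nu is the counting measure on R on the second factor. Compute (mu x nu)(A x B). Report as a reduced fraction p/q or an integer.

For a measurable rectangle A x B, the product measure satisfies
  (mu x nu)(A x B) = mu(A) * nu(B).
  mu(A) = 6.
  nu(B) = 7.
  (mu x nu)(A x B) = 6 * 7 = 42.

42


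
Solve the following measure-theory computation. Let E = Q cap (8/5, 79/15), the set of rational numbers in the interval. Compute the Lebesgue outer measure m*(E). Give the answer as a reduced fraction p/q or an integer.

E = Q cap (8/5, 79/15) is a subset of Q, which is countable. Enumerate Q = {q_1, q_2, ...}; for any eps > 0, cover q_k by the open interval (q_k - eps/2^(k+1), q_k + eps/2^(k+1)), of length eps/2^k. The total cover length is sum_{k>=1} eps/2^k = eps. Hence m*(E) <= m*(Q) <= eps for every eps > 0, and since outer measure is non-negative, m*(E) = 0.

0


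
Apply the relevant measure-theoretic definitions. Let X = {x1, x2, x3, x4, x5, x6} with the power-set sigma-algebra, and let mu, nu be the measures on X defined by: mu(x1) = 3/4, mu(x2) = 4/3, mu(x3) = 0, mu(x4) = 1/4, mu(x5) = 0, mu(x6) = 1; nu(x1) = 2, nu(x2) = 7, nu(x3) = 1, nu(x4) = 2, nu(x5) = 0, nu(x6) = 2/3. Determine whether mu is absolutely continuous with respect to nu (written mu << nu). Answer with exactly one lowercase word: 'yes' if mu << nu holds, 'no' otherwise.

mu << nu means: every nu-null measurable set is also mu-null; equivalently, for every atom x, if nu({x}) = 0 then mu({x}) = 0.
Checking each atom:
  x1: nu = 2 > 0 -> no constraint.
  x2: nu = 7 > 0 -> no constraint.
  x3: nu = 1 > 0 -> no constraint.
  x4: nu = 2 > 0 -> no constraint.
  x5: nu = 0, mu = 0 -> consistent with mu << nu.
  x6: nu = 2/3 > 0 -> no constraint.
No atom violates the condition. Therefore mu << nu.

yes


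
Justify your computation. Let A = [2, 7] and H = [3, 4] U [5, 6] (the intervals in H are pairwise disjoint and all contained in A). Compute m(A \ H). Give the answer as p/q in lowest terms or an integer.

The ambient interval has length m(A) = 7 - 2 = 5.
Since the holes are disjoint and sit inside A, by finite additivity
  m(H) = sum_i (b_i - a_i), and m(A \ H) = m(A) - m(H).
Computing the hole measures:
  m(H_1) = 4 - 3 = 1.
  m(H_2) = 6 - 5 = 1.
Summed: m(H) = 1 + 1 = 2.
So m(A \ H) = 5 - 2 = 3.

3


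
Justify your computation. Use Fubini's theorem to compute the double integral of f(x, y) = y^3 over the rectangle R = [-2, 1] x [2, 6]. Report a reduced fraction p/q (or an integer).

f(x, y) is a tensor product of a function of x and a function of y, and both factors are bounded continuous (hence Lebesgue integrable) on the rectangle, so Fubini's theorem applies:
  integral_R f d(m x m) = (integral_a1^b1 1 dx) * (integral_a2^b2 y^3 dy).
Inner integral in x: integral_{-2}^{1} 1 dx = (1^1 - (-2)^1)/1
  = 3.
Inner integral in y: integral_{2}^{6} y^3 dy = (6^4 - 2^4)/4
  = 320.
Product: (3) * (320) = 960.

960


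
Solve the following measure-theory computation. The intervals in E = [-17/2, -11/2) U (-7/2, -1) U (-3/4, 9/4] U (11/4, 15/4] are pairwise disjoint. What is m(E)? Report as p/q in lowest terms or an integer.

For pairwise disjoint intervals, m(union_i I_i) = sum_i m(I_i),
and m is invariant under swapping open/closed endpoints (single points have measure 0).
So m(E) = sum_i (b_i - a_i).
  I_1 has length -11/2 - (-17/2) = 3.
  I_2 has length -1 - (-7/2) = 5/2.
  I_3 has length 9/4 - (-3/4) = 3.
  I_4 has length 15/4 - 11/4 = 1.
Summing:
  m(E) = 3 + 5/2 + 3 + 1 = 19/2.

19/2


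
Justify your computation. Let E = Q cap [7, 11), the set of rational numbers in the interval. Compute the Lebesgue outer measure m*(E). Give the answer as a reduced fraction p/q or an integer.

E = Q cap [7, 11) is a subset of Q, which is countable. Enumerate Q = {q_1, q_2, ...}; for any eps > 0, cover q_k by the open interval (q_k - eps/2^(k+1), q_k + eps/2^(k+1)), of length eps/2^k. The total cover length is sum_{k>=1} eps/2^k = eps. Hence m*(E) <= m*(Q) <= eps for every eps > 0, and since outer measure is non-negative, m*(E) = 0.

0


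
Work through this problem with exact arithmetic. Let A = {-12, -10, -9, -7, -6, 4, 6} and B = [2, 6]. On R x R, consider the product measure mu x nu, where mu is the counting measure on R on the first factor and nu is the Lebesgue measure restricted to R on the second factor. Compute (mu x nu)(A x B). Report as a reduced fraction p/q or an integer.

For a measurable rectangle A x B, the product measure satisfies
  (mu x nu)(A x B) = mu(A) * nu(B).
  mu(A) = 7.
  nu(B) = 4.
  (mu x nu)(A x B) = 7 * 4 = 28.

28


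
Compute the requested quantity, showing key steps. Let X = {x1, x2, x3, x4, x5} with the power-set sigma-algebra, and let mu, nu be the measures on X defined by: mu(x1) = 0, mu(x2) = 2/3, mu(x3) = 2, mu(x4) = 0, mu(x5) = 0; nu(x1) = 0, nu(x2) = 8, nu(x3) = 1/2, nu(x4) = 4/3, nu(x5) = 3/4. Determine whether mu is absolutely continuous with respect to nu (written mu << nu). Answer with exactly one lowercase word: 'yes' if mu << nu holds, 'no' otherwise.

mu << nu means: every nu-null measurable set is also mu-null; equivalently, for every atom x, if nu({x}) = 0 then mu({x}) = 0.
Checking each atom:
  x1: nu = 0, mu = 0 -> consistent with mu << nu.
  x2: nu = 8 > 0 -> no constraint.
  x3: nu = 1/2 > 0 -> no constraint.
  x4: nu = 4/3 > 0 -> no constraint.
  x5: nu = 3/4 > 0 -> no constraint.
No atom violates the condition. Therefore mu << nu.

yes


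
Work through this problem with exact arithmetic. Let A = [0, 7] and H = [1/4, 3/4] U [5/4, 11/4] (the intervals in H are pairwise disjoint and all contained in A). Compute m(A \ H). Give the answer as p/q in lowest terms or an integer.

The ambient interval has length m(A) = 7 - 0 = 7.
Since the holes are disjoint and sit inside A, by finite additivity
  m(H) = sum_i (b_i - a_i), and m(A \ H) = m(A) - m(H).
Computing the hole measures:
  m(H_1) = 3/4 - 1/4 = 1/2.
  m(H_2) = 11/4 - 5/4 = 3/2.
Summed: m(H) = 1/2 + 3/2 = 2.
So m(A \ H) = 7 - 2 = 5.

5


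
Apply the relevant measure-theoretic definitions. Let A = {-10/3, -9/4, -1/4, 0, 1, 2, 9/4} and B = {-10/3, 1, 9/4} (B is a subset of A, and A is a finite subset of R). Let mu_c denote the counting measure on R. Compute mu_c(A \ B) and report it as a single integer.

Counting measure assigns mu_c(E) = |E| (number of elements) when E is finite. For B subset A, A \ B is the set of elements of A not in B, so |A \ B| = |A| - |B|.
|A| = 7, |B| = 3, so mu_c(A \ B) = 7 - 3 = 4.

4


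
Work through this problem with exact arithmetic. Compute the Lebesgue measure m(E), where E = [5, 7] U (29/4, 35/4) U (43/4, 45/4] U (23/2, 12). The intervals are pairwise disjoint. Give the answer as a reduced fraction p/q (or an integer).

For pairwise disjoint intervals, m(union_i I_i) = sum_i m(I_i),
and m is invariant under swapping open/closed endpoints (single points have measure 0).
So m(E) = sum_i (b_i - a_i).
  I_1 has length 7 - 5 = 2.
  I_2 has length 35/4 - 29/4 = 3/2.
  I_3 has length 45/4 - 43/4 = 1/2.
  I_4 has length 12 - 23/2 = 1/2.
Summing:
  m(E) = 2 + 3/2 + 1/2 + 1/2 = 9/2.

9/2


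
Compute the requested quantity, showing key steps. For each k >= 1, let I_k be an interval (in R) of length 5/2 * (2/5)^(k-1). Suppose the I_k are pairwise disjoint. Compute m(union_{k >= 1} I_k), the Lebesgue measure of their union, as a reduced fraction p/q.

By countable additivity of the Lebesgue measure on pairwise disjoint measurable sets,
  m(union_{k >= 1} I_k) = sum_{k >= 1} m(I_k) = sum_{k >= 1} a * r^(k-1),
  with a = 5/2 and r = 2/5.
Since 0 < r = 2/5 < 1, the geometric series converges:
  sum_{k >= 1} a * r^(k-1) = a / (1 - r).
  = 5/2 / (1 - 2/5)
  = 5/2 / (3/5)
  = 25/6.

25/6


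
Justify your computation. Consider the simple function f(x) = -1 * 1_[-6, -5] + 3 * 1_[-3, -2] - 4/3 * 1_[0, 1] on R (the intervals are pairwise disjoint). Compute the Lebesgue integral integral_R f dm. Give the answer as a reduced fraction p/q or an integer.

For a simple function f = sum_i c_i * 1_{A_i} with disjoint A_i,
  integral f dm = sum_i c_i * m(A_i).
Lengths of the A_i:
  m(A_1) = -5 - (-6) = 1.
  m(A_2) = -2 - (-3) = 1.
  m(A_3) = 1 - 0 = 1.
Contributions c_i * m(A_i):
  (-1) * (1) = -1.
  (3) * (1) = 3.
  (-4/3) * (1) = -4/3.
Total: -1 + 3 - 4/3 = 2/3.

2/3


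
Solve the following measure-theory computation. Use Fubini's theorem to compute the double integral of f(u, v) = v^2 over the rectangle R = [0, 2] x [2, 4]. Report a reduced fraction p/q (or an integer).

f(u, v) is a tensor product of a function of u and a function of v, and both factors are bounded continuous (hence Lebesgue integrable) on the rectangle, so Fubini's theorem applies:
  integral_R f d(m x m) = (integral_a1^b1 1 du) * (integral_a2^b2 v^2 dv).
Inner integral in u: integral_{0}^{2} 1 du = (2^1 - 0^1)/1
  = 2.
Inner integral in v: integral_{2}^{4} v^2 dv = (4^3 - 2^3)/3
  = 56/3.
Product: (2) * (56/3) = 112/3.

112/3


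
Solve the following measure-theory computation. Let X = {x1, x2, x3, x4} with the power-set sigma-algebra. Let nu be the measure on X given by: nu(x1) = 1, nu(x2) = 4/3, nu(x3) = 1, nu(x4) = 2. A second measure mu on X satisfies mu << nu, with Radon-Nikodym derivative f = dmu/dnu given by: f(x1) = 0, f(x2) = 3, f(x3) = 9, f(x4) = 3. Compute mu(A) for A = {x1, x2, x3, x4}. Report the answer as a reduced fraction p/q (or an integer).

By the defining property of the Radon-Nikodym derivative, for every measurable set A,
  mu(A) = integral_A f dnu.
Since nu is a discrete measure concentrated on the atoms of X, the integral over A reduces to the sum
  mu(A) = sum_{x in A} f(x) * nu({x}).
Computing each term:
  x1: f(x1) * nu(x1) = 0 * 1 = 0.
  x2: f(x2) * nu(x2) = 3 * 4/3 = 4.
  x3: f(x3) * nu(x3) = 9 * 1 = 9.
  x4: f(x4) * nu(x4) = 3 * 2 = 6.
Summing: mu(A) = 0 + 4 + 9 + 6 = 19.

19


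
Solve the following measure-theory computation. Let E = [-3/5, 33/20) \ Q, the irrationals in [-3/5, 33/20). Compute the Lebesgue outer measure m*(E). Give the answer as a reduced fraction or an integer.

The interval I = [-3/5, 33/20) has m(I) = 33/20 - (-3/5) = 9/4 (endpoints are measure-zero, so open/closed/half-open agree). Write I = (I cap Q) u (I \ Q). The rationals in I are countable, so m*(I cap Q) = 0 (cover each rational by intervals whose total length is arbitrarily small). By countable subadditivity m*(I) <= m*(I cap Q) + m*(I \ Q), hence m*(I \ Q) >= m(I) = 9/4. The reverse inequality m*(I \ Q) <= m*(I) = 9/4 is trivial since (I \ Q) is a subset of I. Therefore m*(I \ Q) = 9/4.

9/4


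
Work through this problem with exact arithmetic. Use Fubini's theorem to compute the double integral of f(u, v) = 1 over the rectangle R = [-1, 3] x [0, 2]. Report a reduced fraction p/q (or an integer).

f(u, v) is a tensor product of a function of u and a function of v, and both factors are bounded continuous (hence Lebesgue integrable) on the rectangle, so Fubini's theorem applies:
  integral_R f d(m x m) = (integral_a1^b1 1 du) * (integral_a2^b2 1 dv).
Inner integral in u: integral_{-1}^{3} 1 du = (3^1 - (-1)^1)/1
  = 4.
Inner integral in v: integral_{0}^{2} 1 dv = (2^1 - 0^1)/1
  = 2.
Product: (4) * (2) = 8.

8


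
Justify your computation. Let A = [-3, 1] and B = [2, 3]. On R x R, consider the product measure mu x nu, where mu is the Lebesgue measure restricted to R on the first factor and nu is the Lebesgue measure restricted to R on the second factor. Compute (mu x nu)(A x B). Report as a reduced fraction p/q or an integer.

For a measurable rectangle A x B, the product measure satisfies
  (mu x nu)(A x B) = mu(A) * nu(B).
  mu(A) = 4.
  nu(B) = 1.
  (mu x nu)(A x B) = 4 * 1 = 4.

4


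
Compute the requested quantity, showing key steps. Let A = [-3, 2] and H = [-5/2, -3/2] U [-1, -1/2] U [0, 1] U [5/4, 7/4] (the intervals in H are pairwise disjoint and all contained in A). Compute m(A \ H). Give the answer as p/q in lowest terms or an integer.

The ambient interval has length m(A) = 2 - (-3) = 5.
Since the holes are disjoint and sit inside A, by finite additivity
  m(H) = sum_i (b_i - a_i), and m(A \ H) = m(A) - m(H).
Computing the hole measures:
  m(H_1) = -3/2 - (-5/2) = 1.
  m(H_2) = -1/2 - (-1) = 1/2.
  m(H_3) = 1 - 0 = 1.
  m(H_4) = 7/4 - 5/4 = 1/2.
Summed: m(H) = 1 + 1/2 + 1 + 1/2 = 3.
So m(A \ H) = 5 - 3 = 2.

2


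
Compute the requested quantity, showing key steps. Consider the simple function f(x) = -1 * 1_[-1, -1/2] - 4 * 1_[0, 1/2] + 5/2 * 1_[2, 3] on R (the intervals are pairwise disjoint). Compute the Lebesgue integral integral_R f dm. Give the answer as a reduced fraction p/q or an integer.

For a simple function f = sum_i c_i * 1_{A_i} with disjoint A_i,
  integral f dm = sum_i c_i * m(A_i).
Lengths of the A_i:
  m(A_1) = -1/2 - (-1) = 1/2.
  m(A_2) = 1/2 - 0 = 1/2.
  m(A_3) = 3 - 2 = 1.
Contributions c_i * m(A_i):
  (-1) * (1/2) = -1/2.
  (-4) * (1/2) = -2.
  (5/2) * (1) = 5/2.
Total: -1/2 - 2 + 5/2 = 0.

0


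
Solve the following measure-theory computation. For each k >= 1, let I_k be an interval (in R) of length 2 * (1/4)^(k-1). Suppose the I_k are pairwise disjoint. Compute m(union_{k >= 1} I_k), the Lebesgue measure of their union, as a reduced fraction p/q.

By countable additivity of the Lebesgue measure on pairwise disjoint measurable sets,
  m(union_{k >= 1} I_k) = sum_{k >= 1} m(I_k) = sum_{k >= 1} a * r^(k-1),
  with a = 2 and r = 1/4.
Since 0 < r = 1/4 < 1, the geometric series converges:
  sum_{k >= 1} a * r^(k-1) = a / (1 - r).
  = 2 / (1 - 1/4)
  = 2 / (3/4)
  = 8/3.

8/3


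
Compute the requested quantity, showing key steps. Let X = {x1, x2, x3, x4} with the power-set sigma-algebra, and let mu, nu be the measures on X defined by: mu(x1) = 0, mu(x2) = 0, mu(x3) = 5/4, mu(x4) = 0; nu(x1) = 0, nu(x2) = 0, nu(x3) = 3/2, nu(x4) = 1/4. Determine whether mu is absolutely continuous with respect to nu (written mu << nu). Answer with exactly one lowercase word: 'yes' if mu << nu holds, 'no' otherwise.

mu << nu means: every nu-null measurable set is also mu-null; equivalently, for every atom x, if nu({x}) = 0 then mu({x}) = 0.
Checking each atom:
  x1: nu = 0, mu = 0 -> consistent with mu << nu.
  x2: nu = 0, mu = 0 -> consistent with mu << nu.
  x3: nu = 3/2 > 0 -> no constraint.
  x4: nu = 1/4 > 0 -> no constraint.
No atom violates the condition. Therefore mu << nu.

yes


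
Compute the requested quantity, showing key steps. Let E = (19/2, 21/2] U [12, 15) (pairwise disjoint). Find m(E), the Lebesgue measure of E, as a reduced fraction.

For pairwise disjoint intervals, m(union_i I_i) = sum_i m(I_i),
and m is invariant under swapping open/closed endpoints (single points have measure 0).
So m(E) = sum_i (b_i - a_i).
  I_1 has length 21/2 - 19/2 = 1.
  I_2 has length 15 - 12 = 3.
Summing:
  m(E) = 1 + 3 = 4.

4


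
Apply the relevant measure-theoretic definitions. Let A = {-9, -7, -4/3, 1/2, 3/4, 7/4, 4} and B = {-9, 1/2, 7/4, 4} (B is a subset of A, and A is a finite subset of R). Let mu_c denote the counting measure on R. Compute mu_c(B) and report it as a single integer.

Counting measure assigns mu_c(E) = |E| (number of elements) when E is finite.
B has 4 element(s), so mu_c(B) = 4.

4


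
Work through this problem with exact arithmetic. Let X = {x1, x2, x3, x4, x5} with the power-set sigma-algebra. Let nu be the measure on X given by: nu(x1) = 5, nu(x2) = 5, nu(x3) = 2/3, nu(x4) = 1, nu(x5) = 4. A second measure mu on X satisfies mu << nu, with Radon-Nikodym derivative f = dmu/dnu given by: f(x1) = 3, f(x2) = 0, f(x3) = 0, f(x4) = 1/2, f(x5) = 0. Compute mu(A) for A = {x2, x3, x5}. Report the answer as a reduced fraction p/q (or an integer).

By the defining property of the Radon-Nikodym derivative, for every measurable set A,
  mu(A) = integral_A f dnu.
Since nu is a discrete measure concentrated on the atoms of X, the integral over A reduces to the sum
  mu(A) = sum_{x in A} f(x) * nu({x}).
Computing each term:
  x2: f(x2) * nu(x2) = 0 * 5 = 0.
  x3: f(x3) * nu(x3) = 0 * 2/3 = 0.
  x5: f(x5) * nu(x5) = 0 * 4 = 0.
Summing: mu(A) = 0 + 0 + 0 = 0.

0


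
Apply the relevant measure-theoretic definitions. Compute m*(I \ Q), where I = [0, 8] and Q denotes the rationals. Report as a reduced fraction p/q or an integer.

The interval I = [0, 8] has m(I) = 8 - 0 = 8 (endpoints are measure-zero, so open/closed/half-open agree). Write I = (I cap Q) u (I \ Q). The rationals in I are countable, so m*(I cap Q) = 0 (cover each rational by intervals whose total length is arbitrarily small). By countable subadditivity m*(I) <= m*(I cap Q) + m*(I \ Q), hence m*(I \ Q) >= m(I) = 8. The reverse inequality m*(I \ Q) <= m*(I) = 8 is trivial since (I \ Q) is a subset of I. Therefore m*(I \ Q) = 8.

8


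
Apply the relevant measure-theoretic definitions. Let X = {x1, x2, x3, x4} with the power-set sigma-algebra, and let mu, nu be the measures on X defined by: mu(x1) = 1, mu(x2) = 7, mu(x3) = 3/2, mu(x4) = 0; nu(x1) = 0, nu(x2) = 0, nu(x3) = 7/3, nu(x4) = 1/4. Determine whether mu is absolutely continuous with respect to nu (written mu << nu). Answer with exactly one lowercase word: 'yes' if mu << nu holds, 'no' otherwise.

mu << nu means: every nu-null measurable set is also mu-null; equivalently, for every atom x, if nu({x}) = 0 then mu({x}) = 0.
Checking each atom:
  x1: nu = 0, mu = 1 > 0 -> violates mu << nu.
  x2: nu = 0, mu = 7 > 0 -> violates mu << nu.
  x3: nu = 7/3 > 0 -> no constraint.
  x4: nu = 1/4 > 0 -> no constraint.
The atom(s) x1, x2 violate the condition (nu = 0 but mu > 0). Therefore mu is NOT absolutely continuous w.r.t. nu.

no
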